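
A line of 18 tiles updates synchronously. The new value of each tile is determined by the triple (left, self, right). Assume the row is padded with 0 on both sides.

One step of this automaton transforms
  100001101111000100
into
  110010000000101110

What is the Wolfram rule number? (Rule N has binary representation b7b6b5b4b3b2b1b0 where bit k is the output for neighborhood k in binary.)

position 9: 111 → 0  (bit 7 = 0)
position 6: 110 → 0  (bit 6 = 0)
position 7: 101 → 0  (bit 5 = 0)
position 1: 100 → 1  (bit 4 = 1)
position 5: 011 → 0  (bit 3 = 0)
position 0: 010 → 1  (bit 2 = 1)
position 4: 001 → 1  (bit 1 = 1)
position 2: 000 → 0  (bit 0 = 0)
bits b7..b0 = 00010110 = 22

22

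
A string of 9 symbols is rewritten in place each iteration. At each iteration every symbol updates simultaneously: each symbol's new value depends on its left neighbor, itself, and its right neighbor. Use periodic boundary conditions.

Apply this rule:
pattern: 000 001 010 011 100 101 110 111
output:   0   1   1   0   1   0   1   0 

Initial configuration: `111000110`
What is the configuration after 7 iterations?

001101010
010101011
010101001
010101111
010100001
010110011
010011101

010011101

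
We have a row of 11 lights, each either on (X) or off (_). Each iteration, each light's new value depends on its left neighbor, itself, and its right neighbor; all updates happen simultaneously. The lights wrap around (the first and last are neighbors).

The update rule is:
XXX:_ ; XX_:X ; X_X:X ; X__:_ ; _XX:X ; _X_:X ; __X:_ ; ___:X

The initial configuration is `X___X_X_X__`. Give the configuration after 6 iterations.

iteration 1: X_X_XXXXX__
iteration 2: XXXXX___X__
iteration 3: X___X_X_X__  (repeats iteration 0; period 3)
iteration 6: X___X_X_X__

X___X_X_X__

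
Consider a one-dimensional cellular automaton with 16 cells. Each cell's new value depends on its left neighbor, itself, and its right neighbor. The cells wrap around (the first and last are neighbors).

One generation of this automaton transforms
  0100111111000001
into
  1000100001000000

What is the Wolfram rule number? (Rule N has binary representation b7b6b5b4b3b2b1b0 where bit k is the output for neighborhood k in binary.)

104

position 5: 111 → 0  (bit 7 = 0)
position 9: 110 → 1  (bit 6 = 1)
position 0: 101 → 1  (bit 5 = 1)
position 2: 100 → 0  (bit 4 = 0)
position 4: 011 → 1  (bit 3 = 1)
position 1: 010 → 0  (bit 2 = 0)
position 3: 001 → 0  (bit 1 = 0)
position 11: 000 → 0  (bit 0 = 0)
bits b7..b0 = 01101000 = 104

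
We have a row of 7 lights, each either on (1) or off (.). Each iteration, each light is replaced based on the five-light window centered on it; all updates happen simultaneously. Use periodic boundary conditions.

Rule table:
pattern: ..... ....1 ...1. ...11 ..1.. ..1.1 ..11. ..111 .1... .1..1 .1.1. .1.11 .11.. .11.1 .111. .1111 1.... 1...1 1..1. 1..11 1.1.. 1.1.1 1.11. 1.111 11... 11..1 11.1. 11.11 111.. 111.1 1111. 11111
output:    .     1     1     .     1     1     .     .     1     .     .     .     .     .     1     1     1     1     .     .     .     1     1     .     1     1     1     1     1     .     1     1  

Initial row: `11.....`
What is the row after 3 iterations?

.1111.1

iteration 1: ..11.1.
iteration 2: 1...1.1
iteration 3: .1111.1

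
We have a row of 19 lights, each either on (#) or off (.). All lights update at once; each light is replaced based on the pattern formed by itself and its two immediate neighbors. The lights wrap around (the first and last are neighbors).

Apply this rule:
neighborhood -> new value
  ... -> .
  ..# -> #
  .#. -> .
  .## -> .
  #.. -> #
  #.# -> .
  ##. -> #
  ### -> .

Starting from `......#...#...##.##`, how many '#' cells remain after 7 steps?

8

#....#.#.#.#.#.#..#
##..#...........##.
.###.#.........#.#.
#..#..#.......#...#
###.##.#.....#.#.#.
..#..#..#...#......
.#.##.##.#.#.#.....
count of #: 8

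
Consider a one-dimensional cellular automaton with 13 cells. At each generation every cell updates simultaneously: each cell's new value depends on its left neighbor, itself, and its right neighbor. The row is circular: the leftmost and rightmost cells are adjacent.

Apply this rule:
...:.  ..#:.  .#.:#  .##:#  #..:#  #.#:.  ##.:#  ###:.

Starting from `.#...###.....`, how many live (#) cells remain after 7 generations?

.##..#.##....
.###.#.###...
.#.#.#.#.##..
.#.#.#.#.###.
.#.#.#.#.#.##
.#.#.#.#.#.##  (fixed point — unchanged through generation 7)
count of #: 7

7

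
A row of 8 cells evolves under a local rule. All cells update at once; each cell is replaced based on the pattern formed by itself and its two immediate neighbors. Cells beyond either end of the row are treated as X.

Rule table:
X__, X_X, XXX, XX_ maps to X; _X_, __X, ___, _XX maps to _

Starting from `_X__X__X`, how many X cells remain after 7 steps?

7

X_X__X__
XX_X__X_
XXX_X__X
XXXX_X__
XXXXX_X_
XXXXXX_X
XXXXXXX_
count of X: 7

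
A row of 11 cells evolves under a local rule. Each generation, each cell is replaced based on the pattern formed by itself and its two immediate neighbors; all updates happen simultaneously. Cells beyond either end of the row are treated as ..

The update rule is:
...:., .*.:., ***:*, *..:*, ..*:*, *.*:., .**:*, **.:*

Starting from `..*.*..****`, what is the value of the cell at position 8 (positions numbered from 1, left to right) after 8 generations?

*

.*...******
*.*.*******
....*******
...********
..*********
.**********
***********
***********
position 8 holds *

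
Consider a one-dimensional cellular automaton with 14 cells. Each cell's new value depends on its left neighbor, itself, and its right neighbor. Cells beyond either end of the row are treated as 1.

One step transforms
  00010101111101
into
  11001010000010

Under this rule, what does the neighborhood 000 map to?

1

At position 1 the neighborhood is 000; the next row has 1 there.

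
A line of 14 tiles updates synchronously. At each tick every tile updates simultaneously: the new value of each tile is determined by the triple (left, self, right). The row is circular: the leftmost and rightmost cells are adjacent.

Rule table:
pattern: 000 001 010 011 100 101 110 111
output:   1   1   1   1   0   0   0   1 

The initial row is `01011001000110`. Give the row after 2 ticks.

10010110011001

11010011011100
10010110011001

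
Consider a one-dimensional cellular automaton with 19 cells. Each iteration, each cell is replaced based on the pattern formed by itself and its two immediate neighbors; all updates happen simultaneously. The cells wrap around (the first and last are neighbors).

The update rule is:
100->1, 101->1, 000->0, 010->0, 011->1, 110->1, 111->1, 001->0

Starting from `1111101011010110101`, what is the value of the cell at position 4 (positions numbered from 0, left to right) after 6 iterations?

1

iteration 1: 1111110111101111011
iteration 2: 1111111111111111111
iteration 3: 1111111111111111111  (fixed point — unchanged through iteration 6)
position 4 holds 1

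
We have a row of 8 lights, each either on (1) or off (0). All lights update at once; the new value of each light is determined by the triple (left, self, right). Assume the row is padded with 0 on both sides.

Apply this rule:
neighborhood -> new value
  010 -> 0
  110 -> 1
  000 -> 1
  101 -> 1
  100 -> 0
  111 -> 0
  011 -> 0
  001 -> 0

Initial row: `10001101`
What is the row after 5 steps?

00100110
10000010
00111000
10001011
00100101

00100101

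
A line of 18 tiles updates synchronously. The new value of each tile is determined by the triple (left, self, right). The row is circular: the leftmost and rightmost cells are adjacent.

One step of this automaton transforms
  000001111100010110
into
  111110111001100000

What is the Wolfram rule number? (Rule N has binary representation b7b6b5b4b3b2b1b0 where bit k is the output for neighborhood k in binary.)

131

position 6: 111 → 1  (bit 7 = 1)
position 9: 110 → 0  (bit 6 = 0)
position 14: 101 → 0  (bit 5 = 0)
position 10: 100 → 0  (bit 4 = 0)
position 5: 011 → 0  (bit 3 = 0)
position 13: 010 → 0  (bit 2 = 0)
position 4: 001 → 1  (bit 1 = 1)
position 0: 000 → 1  (bit 0 = 1)
bits b7..b0 = 10000011 = 131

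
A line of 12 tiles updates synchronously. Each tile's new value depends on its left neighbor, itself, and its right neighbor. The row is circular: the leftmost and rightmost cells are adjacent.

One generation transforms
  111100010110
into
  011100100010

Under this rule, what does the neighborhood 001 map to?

At position 6 the neighborhood is 001; the next row has 1 there.

1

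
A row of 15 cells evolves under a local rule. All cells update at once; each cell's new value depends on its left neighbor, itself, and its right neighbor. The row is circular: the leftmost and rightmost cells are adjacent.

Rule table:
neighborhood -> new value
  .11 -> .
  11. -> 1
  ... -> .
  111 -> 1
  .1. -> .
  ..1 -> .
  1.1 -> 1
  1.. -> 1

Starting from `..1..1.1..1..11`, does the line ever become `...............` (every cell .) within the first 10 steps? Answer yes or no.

step 1: 1..1..1.1..1..1
step 2: 11..1..1.1..1..
step 3: .11..1..1.1..1.
step 4: ..11..1..1.1..1
step 5: 1..11..1..1.1..
step 6: .1..11..1..1.1.
step 7: ..1..11..1..1.1
step 8: 1..1..11..1..1.
step 9: .1..1..11..1..1
step 10: 1.1..1..11..1..
step 10 is 1.1..1..11..1.., still not uniform .

no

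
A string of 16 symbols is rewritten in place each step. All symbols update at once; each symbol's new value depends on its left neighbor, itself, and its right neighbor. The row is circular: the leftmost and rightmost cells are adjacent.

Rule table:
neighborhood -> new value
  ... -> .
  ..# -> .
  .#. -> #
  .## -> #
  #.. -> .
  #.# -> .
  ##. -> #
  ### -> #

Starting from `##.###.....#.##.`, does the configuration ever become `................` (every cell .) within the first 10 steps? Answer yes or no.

step 1: ##.###.....#.##.  (fixed point — unchanged through step 10)
step 10 is ##.###.....#.##., still not uniform .

no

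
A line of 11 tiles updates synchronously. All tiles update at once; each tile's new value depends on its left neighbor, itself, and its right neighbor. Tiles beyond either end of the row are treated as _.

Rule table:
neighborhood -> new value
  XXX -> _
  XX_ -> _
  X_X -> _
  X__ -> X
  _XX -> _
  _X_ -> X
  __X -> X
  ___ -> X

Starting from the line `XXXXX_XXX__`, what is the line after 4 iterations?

XXXXXXXXX__

_________XX
XXXXXXXXX__
_________XX  (repeats iteration 1; period 2)
iteration 4: XXXXXXXXX__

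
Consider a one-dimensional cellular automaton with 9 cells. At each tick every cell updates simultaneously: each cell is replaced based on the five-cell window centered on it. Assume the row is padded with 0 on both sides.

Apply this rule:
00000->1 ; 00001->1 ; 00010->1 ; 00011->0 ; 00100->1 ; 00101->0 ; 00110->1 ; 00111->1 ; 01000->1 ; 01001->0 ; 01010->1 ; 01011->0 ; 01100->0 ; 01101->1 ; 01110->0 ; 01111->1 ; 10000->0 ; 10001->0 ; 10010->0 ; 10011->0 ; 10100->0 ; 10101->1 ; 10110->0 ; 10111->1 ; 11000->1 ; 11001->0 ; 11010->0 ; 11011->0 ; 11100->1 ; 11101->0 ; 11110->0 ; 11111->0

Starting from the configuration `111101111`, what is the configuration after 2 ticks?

tick 1: 110001101
tick 2: 101001100

101001100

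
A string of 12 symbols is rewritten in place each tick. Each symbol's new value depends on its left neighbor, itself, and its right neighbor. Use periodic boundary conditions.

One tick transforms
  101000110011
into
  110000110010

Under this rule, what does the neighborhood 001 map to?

0

At position 5 the neighborhood is 001; the next row has 0 there.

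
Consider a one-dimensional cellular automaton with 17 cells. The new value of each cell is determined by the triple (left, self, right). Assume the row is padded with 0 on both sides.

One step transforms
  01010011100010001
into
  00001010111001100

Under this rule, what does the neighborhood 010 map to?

0

At position 1 the neighborhood is 010; the next row has 0 there.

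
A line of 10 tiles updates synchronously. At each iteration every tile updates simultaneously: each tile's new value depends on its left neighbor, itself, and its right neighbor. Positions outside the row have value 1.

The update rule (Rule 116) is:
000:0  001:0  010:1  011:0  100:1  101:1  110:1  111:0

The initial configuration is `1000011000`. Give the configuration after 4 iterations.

iteration 1: 1100001100
iteration 2: 0110000110
iteration 3: 1011000011
iteration 4: 1101100000

1101100000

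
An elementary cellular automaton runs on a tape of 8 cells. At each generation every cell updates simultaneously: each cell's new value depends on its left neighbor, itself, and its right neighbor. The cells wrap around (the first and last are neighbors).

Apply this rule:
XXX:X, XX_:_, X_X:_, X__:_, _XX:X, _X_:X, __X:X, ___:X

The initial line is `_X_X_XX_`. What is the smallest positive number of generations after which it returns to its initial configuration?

8

XX_X_X__
X__X_X_X
__XX_X_X
_XX__X_X
_X__XX_X
_X_XX__X
_X_X__XX
_X_X_XX_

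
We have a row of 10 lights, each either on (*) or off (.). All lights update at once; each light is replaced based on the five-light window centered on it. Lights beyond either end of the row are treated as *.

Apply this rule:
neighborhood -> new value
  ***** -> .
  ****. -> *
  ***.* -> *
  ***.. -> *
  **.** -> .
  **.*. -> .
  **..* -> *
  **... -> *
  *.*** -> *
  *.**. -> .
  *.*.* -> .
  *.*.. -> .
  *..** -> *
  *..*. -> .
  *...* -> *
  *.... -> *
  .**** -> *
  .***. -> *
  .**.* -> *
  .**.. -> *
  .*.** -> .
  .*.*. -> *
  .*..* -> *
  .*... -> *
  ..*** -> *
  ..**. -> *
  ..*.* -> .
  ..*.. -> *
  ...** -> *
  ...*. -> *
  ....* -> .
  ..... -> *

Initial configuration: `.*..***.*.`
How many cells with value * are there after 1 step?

..*****...
count of *: 5

5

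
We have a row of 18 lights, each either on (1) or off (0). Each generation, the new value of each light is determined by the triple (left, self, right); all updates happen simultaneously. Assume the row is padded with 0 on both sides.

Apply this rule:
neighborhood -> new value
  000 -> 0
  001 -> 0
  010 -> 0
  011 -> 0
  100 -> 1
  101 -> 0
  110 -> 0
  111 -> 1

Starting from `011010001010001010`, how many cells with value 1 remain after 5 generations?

000001000001000001
000000100000100000
000000010000010000
000000001000001000
000000000100000100
count of 1: 2

2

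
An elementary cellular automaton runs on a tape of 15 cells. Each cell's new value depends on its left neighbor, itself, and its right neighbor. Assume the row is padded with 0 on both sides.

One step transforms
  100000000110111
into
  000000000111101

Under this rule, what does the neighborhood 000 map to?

At position 2 the neighborhood is 000; the next row has 0 there.

0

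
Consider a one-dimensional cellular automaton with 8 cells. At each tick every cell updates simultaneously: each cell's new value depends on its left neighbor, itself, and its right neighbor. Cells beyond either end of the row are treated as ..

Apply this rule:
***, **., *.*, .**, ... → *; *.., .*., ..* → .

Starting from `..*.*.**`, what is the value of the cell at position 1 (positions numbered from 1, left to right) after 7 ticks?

*

tick 1: *..*.***
tick 2: ....****
tick 3: ***.****
tick 4: ********
tick 5: ********  (fixed point — unchanged through tick 7)
position 1 holds *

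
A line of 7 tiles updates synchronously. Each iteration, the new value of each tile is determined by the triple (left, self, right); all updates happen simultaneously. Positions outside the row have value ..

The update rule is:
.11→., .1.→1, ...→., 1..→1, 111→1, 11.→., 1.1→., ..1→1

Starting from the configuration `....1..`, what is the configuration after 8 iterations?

...111.
..1.1.1
.11.1.1
1...1.1
11.11.1
......1
.....11
....1..

....1..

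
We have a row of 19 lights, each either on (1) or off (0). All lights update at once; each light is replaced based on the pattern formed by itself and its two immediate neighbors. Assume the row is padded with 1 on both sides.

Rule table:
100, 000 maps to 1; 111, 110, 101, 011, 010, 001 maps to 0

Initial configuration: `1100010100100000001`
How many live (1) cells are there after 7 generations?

8

0011000010011111100
1000111001000000010
0110000100111111000
0001110010000000110
1100001001111110000
0011100100000001110
1000010011111100000
count of 1: 8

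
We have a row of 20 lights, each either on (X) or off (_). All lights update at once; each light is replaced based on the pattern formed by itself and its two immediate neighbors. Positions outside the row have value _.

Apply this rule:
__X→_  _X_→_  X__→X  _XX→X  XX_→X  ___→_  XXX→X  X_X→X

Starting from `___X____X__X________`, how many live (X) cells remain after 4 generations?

3

____X____X__X_______
_____X____X__X______
______X____X__X_____
_______X____X__X____
count of X: 3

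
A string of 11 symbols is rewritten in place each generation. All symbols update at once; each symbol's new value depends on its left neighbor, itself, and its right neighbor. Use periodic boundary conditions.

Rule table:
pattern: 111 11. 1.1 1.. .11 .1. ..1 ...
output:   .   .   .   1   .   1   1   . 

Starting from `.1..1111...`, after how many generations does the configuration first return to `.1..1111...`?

11

1111....1..
....1..1111
1..1111....
111....1..1
...1..1111.
..1111....1
11....1..11
..1..1111..
.1111....1.
1....1..111
.1..1111...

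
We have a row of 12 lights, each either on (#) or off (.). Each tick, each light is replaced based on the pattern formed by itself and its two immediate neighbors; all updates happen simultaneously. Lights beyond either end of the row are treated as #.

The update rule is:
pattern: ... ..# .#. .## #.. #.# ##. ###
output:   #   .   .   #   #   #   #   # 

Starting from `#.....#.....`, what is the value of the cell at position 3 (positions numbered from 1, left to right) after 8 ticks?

#

tick 1: #####..####.
tick 2: ######.#####
tick 3: ############
tick 4: ############  (fixed point — unchanged through tick 8)
position 3 holds #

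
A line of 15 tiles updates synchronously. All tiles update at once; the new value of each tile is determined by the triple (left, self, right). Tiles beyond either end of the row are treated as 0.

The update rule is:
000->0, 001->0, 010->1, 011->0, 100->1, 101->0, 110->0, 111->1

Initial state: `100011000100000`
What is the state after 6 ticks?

000000100011000

tick 1: 110000100110000
tick 2: 001000110001000
tick 3: 001100001001100
tick 4: 000010001100010
tick 5: 000011000010011
tick 6: 000000100011000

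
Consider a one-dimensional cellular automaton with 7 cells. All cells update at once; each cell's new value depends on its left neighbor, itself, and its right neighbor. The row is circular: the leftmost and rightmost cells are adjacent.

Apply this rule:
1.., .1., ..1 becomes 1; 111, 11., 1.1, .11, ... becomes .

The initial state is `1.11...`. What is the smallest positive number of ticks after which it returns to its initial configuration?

1...1.1
.1.11..
11...1.
..1.11.
.11...1
...1.11
1.11...

7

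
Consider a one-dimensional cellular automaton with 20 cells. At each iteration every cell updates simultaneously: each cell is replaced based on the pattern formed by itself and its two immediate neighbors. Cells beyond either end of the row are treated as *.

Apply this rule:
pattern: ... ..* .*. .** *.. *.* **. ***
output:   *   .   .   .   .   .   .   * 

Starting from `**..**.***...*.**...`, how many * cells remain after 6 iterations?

11

*.......*..*......*.
..*****......****...
...***..****..**..*.
.*..*....**.........
......**....*******.
.****....**..*****..
count of *: 11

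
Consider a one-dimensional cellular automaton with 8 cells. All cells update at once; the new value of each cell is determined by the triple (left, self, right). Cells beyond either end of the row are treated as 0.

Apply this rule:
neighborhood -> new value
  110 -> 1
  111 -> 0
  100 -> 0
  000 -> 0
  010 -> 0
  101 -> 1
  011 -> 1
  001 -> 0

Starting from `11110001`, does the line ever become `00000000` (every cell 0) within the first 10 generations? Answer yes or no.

10010000
00000000
all cells are 0 at generation 2

yes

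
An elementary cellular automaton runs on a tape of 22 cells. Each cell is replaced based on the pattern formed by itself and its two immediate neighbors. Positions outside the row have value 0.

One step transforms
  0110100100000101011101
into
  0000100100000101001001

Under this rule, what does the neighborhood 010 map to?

At position 4 the neighborhood is 010; the next row has 1 there.

1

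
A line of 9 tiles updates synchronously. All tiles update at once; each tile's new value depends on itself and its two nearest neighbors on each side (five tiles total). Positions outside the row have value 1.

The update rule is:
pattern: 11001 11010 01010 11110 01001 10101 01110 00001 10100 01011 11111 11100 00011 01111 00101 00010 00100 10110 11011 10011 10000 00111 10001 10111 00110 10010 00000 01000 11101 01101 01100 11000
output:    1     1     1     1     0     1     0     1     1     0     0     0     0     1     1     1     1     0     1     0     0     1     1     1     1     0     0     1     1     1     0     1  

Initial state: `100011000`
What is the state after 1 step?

011010110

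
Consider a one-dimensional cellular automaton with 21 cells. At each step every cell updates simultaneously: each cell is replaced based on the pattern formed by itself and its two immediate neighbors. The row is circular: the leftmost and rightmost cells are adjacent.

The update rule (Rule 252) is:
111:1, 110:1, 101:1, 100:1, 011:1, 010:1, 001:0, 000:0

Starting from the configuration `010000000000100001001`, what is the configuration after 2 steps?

111100000000111001111

step 1: 111000000000110001101
step 2: 111100000000111001111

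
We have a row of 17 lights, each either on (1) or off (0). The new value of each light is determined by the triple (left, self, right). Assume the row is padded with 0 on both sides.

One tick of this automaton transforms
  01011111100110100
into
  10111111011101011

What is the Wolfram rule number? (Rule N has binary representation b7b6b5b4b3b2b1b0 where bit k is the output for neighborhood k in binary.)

187

position 4: 111 → 1  (bit 7 = 1)
position 8: 110 → 0  (bit 6 = 0)
position 2: 101 → 1  (bit 5 = 1)
position 9: 100 → 1  (bit 4 = 1)
position 3: 011 → 1  (bit 3 = 1)
position 1: 010 → 0  (bit 2 = 0)
position 0: 001 → 1  (bit 1 = 1)
position 16: 000 → 1  (bit 0 = 1)
bits b7..b0 = 10111011 = 187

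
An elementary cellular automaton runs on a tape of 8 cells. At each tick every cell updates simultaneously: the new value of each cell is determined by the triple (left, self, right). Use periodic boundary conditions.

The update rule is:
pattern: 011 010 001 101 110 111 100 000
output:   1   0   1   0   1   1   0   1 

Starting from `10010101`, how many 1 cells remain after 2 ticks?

10100001
10001111
count of 1: 5

5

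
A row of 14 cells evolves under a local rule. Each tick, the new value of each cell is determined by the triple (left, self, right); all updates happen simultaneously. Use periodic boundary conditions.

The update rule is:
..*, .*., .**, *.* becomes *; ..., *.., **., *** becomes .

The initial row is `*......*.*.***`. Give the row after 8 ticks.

......******..
.....**.......
....**........
...**.........
..**..........
.**...........
**............
*............*

*............*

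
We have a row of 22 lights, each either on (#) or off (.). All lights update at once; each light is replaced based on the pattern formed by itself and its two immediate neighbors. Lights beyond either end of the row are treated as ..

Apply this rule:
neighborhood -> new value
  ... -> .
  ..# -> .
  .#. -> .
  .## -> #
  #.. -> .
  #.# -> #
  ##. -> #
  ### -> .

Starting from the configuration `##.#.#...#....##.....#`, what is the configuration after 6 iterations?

###.#.........##......
#.##..........##......
.###..........##......
.#.#..........##......
..#...........##......
..............##......

..............##......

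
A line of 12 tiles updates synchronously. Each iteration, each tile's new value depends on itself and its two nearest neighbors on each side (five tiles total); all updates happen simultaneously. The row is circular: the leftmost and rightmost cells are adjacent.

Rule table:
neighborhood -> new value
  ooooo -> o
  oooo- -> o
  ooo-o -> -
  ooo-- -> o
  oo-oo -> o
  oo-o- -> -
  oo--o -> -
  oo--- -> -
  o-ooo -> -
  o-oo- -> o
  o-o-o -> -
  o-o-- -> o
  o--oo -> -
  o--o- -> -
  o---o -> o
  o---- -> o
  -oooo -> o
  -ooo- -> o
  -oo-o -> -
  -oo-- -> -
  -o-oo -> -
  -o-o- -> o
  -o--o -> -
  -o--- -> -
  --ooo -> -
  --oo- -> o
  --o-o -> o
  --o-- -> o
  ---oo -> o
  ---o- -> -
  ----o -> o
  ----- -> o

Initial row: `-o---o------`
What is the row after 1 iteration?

-o-o-o-ooooo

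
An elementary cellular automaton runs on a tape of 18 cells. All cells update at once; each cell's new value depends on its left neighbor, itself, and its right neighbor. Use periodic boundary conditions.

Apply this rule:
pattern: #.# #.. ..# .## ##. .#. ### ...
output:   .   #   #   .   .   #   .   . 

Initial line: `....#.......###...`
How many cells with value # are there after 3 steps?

8

...###.....#...#..
..#...#...###.###.
.###.###.#.......#
count of #: 8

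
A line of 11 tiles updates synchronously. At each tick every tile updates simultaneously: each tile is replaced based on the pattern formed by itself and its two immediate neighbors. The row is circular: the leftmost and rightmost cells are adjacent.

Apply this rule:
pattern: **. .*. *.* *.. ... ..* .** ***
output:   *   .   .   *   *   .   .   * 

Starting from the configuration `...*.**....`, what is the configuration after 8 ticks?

..*********

**....*****
*****..****
******..***
*******..**
********..*
*********..
.*********.
..*********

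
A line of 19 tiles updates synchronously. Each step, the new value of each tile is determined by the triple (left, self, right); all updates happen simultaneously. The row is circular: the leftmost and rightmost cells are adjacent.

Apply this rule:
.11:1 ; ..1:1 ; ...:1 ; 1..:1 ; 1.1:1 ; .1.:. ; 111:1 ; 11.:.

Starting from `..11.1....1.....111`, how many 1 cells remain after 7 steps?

step 1: 111.1.1111.1111111.
step 2: 11.1.1111.1111111.1
step 3: 1.1.1111.1111111.11
step 4: .1.1111.1111111.111
step 5: 1.1111.1111111.111.
step 6: .1111.1111111.111.1
step 7: 1111.1111111.111.1.
count of 1: 15

15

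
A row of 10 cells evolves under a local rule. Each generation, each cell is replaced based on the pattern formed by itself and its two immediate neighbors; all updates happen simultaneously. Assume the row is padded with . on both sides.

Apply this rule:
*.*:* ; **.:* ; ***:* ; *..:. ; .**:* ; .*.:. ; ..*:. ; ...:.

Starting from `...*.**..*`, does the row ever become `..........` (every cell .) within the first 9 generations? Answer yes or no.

no

....***...
....***...  (fixed point — unchanged through generation 9)
generation 9 is ....***..., still not uniform .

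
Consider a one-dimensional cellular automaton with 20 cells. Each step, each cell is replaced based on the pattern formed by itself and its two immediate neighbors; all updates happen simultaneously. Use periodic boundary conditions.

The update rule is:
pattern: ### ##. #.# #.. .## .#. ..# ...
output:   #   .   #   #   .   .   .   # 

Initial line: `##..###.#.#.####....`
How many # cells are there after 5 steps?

8

step 1: ..#..#.#.#.#.##.###.
step 2: #..#..#.#.#.#..#.#.#
step 3: .#..#..#.#.#.#..#.#.
step 4: ..#..#..#.#.#.#..#.#
step 5: #..#..#..#.#.#.#..#.
count of #: 8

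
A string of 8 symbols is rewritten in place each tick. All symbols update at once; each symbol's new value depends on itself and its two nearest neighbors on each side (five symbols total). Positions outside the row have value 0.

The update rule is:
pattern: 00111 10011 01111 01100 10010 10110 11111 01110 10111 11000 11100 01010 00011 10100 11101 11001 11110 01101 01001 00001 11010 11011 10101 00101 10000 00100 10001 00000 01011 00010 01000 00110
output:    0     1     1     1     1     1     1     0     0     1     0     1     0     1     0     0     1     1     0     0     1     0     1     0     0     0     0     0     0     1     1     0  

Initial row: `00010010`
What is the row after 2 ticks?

00100101
01001011

01001011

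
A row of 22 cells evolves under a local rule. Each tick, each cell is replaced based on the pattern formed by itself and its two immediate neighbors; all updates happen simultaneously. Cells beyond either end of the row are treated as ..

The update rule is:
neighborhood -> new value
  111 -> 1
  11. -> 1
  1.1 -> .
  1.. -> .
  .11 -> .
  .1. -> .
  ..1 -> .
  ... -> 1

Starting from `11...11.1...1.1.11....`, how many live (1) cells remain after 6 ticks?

.1.1..1...1......1.111
........1...1111....11
1111111...1..111.11..1
.111111.1.....11..1...
..11111...111..1....11
1..1111.1..11....11..1
count of 1: 11

11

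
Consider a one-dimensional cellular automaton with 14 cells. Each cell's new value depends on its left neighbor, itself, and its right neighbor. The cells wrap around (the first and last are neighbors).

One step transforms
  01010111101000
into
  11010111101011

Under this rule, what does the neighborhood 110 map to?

1

At position 8 the neighborhood is 110; the next row has 1 there.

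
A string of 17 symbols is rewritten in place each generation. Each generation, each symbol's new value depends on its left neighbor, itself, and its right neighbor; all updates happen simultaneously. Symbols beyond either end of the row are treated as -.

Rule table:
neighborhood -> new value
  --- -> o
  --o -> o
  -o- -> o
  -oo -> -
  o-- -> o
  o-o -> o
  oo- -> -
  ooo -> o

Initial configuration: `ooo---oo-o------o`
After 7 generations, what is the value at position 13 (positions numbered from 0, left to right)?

o

-o-ooo--ooooooooo
ooo-o-oo-ooooooo-
-o-ooo--o-ooooo-o
ooo-o-oooo-ooo-oo
-o-ooo-oo-o-o-o--
ooo-o-o--oooooooo
-o-oooooo-oooooo-
position 13 holds o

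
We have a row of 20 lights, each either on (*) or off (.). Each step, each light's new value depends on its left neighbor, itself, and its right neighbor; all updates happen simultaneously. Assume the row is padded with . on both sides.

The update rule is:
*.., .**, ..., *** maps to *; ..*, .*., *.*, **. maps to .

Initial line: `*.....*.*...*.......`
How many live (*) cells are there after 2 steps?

14

step 1: .****....**..*******
step 2: .***.***.*.*.******.
count of *: 14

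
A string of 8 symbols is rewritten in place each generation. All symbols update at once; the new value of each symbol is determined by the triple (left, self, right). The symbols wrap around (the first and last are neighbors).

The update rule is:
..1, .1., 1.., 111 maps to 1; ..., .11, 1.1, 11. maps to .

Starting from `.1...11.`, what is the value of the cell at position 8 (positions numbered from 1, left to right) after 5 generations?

generation 1: 111.1..1
generation 2: 11..111.
generation 3: ..11.1..
generation 4: .1...11.  (repeats generation 0; period 4)
generation 5: 111.1..1
position 8 holds 1

1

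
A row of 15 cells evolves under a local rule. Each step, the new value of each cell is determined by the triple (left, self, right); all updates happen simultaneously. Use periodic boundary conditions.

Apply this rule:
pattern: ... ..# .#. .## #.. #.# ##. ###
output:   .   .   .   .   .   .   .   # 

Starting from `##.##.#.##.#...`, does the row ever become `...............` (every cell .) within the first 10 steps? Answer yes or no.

step 1: ...............
all cells are . at step 1

yes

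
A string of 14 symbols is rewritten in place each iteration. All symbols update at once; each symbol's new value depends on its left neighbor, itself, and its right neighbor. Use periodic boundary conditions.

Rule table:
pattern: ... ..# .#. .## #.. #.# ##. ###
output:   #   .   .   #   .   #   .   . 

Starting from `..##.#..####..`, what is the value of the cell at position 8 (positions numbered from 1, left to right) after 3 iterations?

#.#.#...#....#
.#.#..#...##.#
#.#.....#.#.#.
position 8 holds .

.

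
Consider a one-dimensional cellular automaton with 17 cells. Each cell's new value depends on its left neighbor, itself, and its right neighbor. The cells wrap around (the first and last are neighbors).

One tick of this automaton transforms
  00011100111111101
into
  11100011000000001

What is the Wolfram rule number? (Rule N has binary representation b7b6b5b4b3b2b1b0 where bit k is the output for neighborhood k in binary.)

23

position 4: 111 → 0  (bit 7 = 0)
position 5: 110 → 0  (bit 6 = 0)
position 15: 101 → 0  (bit 5 = 0)
position 0: 100 → 1  (bit 4 = 1)
position 3: 011 → 0  (bit 3 = 0)
position 16: 010 → 1  (bit 2 = 1)
position 2: 001 → 1  (bit 1 = 1)
position 1: 000 → 1  (bit 0 = 1)
bits b7..b0 = 00010111 = 23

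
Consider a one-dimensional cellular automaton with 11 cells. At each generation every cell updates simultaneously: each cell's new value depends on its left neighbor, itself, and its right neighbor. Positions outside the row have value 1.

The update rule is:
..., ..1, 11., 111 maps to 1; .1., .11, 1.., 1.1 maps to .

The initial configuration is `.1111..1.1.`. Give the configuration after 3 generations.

..111.1....
.1.11...111
....1.11.11

....1.11.11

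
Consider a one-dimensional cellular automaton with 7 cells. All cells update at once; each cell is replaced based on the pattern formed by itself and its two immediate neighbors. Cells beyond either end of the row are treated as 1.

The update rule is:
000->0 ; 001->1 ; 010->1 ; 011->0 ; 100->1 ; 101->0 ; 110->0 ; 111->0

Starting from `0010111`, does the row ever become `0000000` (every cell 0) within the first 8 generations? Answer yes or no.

1110000
0001001
1011110
0000000
all cells are 0 at generation 4

yes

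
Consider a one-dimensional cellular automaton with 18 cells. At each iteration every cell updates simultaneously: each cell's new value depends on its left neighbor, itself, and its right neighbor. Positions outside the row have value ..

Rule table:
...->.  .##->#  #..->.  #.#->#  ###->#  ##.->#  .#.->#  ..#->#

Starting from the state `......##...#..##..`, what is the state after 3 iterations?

...#############..

.....###..##.###..
....####.#######..
...#############..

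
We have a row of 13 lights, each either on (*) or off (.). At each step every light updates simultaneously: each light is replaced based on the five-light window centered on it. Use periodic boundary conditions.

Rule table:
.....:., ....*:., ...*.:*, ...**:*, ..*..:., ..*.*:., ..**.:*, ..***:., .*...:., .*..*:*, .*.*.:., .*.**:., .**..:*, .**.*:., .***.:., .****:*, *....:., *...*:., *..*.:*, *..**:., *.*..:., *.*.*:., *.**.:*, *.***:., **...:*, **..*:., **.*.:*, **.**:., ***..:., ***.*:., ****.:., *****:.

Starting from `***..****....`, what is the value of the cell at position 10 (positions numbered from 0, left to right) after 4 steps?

.

step 1: ......*..*..*
step 2: .....*.**.**.
step 3: ....*..*..***
step 4: *..*.**.*....
position 10 holds .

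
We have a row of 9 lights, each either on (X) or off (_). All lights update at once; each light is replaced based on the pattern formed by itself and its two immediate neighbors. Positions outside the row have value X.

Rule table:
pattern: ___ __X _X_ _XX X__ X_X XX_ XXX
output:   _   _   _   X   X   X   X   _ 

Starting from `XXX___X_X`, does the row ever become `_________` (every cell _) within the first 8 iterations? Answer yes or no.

no

iteration 1: __XX___XX
iteration 2: X_XXX__X_
iteration 3: XXX_XX__X
iteration 4: __XXXXX_X
iteration 5: X_X___XXX
iteration 6: XX_X__X__
iteration 7: _XX_X__X_
iteration 8: XXXX_X__X
iteration 8 is XXXX_X__X, still not uniform _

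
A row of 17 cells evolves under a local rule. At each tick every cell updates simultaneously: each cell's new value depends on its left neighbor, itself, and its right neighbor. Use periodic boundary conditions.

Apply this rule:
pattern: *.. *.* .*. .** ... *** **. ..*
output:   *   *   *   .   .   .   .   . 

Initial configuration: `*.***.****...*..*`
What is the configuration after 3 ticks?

...*...*....*..**

.*...*....*..**..
.**..**...**...*.
...*...*....*..**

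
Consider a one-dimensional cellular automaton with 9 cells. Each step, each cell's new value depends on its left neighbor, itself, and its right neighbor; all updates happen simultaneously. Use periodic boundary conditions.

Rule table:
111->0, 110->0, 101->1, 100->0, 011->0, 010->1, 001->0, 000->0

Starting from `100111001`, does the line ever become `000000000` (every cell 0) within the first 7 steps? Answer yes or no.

step 1: 000000000
all cells are 0 at step 1

yes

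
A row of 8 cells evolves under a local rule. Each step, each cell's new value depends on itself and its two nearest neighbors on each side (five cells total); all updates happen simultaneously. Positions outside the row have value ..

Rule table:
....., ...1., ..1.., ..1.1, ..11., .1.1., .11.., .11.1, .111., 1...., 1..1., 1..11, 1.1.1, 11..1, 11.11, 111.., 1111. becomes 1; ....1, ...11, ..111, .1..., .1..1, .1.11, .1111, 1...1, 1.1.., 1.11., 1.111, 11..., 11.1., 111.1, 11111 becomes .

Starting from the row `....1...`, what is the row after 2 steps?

111.11.1

step 1: 11.11.11
step 2: 111.11.1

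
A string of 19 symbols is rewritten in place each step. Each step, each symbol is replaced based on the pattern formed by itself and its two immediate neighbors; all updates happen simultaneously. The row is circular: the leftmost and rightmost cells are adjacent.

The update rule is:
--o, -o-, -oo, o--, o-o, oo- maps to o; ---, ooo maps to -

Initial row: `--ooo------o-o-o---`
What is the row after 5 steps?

ooo-oooo--ooooooo-o

-oo-oo----ooooooo--
ooooooo--oo-----oo-
o-----oooooo---oooo
oo---oo----oo-oo---
ooo-oooo--ooooooo-o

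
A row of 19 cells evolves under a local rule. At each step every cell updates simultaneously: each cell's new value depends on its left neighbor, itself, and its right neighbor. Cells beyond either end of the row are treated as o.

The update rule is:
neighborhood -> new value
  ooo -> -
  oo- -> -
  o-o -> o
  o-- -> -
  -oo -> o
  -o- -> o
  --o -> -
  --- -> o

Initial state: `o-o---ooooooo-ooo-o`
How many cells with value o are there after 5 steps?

step 1: -oo-o-o------oo--oo
step 2: oo-oooo-oooo-o---o-
step 3: --oo---oo---oo-o-oo
step 4: --o--o-o--o-o-oooo-
step 5: --o--ooo--ooooo---o
count of o: 10

10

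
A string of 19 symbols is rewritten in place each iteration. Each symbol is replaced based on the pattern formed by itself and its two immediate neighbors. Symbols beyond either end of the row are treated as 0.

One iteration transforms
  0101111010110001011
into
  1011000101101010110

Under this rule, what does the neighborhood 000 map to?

At position 13 the neighborhood is 000; the next row has 0 there.

0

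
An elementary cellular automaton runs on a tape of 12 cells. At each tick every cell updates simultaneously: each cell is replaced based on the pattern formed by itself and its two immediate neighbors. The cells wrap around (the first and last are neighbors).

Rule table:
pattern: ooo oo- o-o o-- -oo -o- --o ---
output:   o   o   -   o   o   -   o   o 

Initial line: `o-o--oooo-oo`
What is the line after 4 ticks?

ooooooooo-oo

o--oooooo-oo
ooooooooo-oo
ooooooooo-oo  (fixed point — unchanged through tick 4)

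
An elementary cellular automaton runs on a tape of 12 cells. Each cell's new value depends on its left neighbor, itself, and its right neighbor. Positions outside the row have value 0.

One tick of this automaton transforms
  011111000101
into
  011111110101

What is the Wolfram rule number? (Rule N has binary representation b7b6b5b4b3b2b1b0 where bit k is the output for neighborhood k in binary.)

position 2: 111 → 1  (bit 7 = 1)
position 5: 110 → 1  (bit 6 = 1)
position 10: 101 → 0  (bit 5 = 0)
position 6: 100 → 1  (bit 4 = 1)
position 1: 011 → 1  (bit 3 = 1)
position 9: 010 → 1  (bit 2 = 1)
position 0: 001 → 0  (bit 1 = 0)
position 7: 000 → 1  (bit 0 = 1)
bits b7..b0 = 11011101 = 221

221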